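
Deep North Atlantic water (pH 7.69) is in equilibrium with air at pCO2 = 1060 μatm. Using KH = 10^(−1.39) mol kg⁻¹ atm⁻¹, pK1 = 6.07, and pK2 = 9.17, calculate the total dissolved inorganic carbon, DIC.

[CO2*] = KH · pCO2 = 10^(−1.39) × 1060×10^-6 = 4.318×10^-5 mol/kg
α₀ = 1/(1 + K1/[H⁺] + K1K2/[H⁺]²) = 1/(1 + 10^+1.62 + 10^+0.14) = 0.02269
DIC = [CO2*]/α₀ = 4.318×10^-5 / 0.02269 = 1.90 mmol/kg

DIC = 1.90 mmol/kg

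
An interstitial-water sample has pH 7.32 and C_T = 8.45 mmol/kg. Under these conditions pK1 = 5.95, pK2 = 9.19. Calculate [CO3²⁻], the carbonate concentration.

[CO3²⁻] = 0.108 mmol/kg

α₂ = 1 / (1 + [H⁺]/K2 + [H⁺]²/(K1K2)) = 1 / (1 + 10^+1.87 + 10^+0.50)
   = 1 / (1 + 74.131 + 3.1623) = 1/78.293 = 0.01277
[CO3²⁻] = α₂ × DIC = 0.01277 × 8.45 = 0.108 mmol/kg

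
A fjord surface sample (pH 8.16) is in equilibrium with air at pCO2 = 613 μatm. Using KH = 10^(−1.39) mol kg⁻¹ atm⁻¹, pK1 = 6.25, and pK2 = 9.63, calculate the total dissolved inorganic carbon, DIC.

[CO2*] = KH · pCO2 = 10^(−1.39) × 613×10^-6 = 2.497×10^-5 mol/kg
α₀ = 1/(1 + K1/[H⁺] + K1K2/[H⁺]²) = 1/(1 + 10^+1.91 + 10^+0.44) = 0.01176
DIC = [CO2*]/α₀ = 2.497×10^-5 / 0.01176 = 2.12 mmol/kg

DIC = 2.12 mmol/kg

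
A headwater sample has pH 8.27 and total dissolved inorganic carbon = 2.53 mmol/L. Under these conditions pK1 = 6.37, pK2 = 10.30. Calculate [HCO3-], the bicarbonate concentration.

[HCO3⁻] = 2.48 mmol/L

α₁ = 1 / (1 + [H⁺]/K1 + K2/[H⁺]) = 1 / (1 + 10^-1.90 + 10^-2.03)
   = 1 / (1 + 0.012589 + 0.0093325) = 1/1.0219 = 0.9785
[HCO3⁻] = α₁ × DIC = 0.9785 × 2.53 = 2.48 mmol/L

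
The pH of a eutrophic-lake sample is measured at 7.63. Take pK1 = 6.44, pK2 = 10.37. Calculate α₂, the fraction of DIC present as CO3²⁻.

α₂ = 1 / (1 + [H⁺]/K2 + [H⁺]²/(K1K2)) = 1 / (1 + 10^+2.74 + 10^+1.55)
   = 1 / (1 + 549.54 + 35.481) = 1/586.02 = 0.001706

α₂ = 0.00171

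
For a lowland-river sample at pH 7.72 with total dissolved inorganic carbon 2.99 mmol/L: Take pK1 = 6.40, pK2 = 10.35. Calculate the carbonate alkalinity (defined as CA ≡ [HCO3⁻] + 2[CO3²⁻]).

CA = 2.86 mmol/L

CA = [HCO3⁻] + 2[CO3²⁻] = (α₁ + 2α₂)·DIC
At pH 7.72: [H⁺]/K1 = 10^-1.32 = 0.047863, K2/[H⁺] = 10^-2.63 = 0.0023442
α₁ = 1/(1 + 0.047863 + 0.0023442) = 1/1.0502 = 0.9522; α₂ = α₁·K2/[H⁺] = 0.002232
α₁ + 2α₂ = 0.9567
CA = 0.9567 × 2.99 = 2.86 mmol/L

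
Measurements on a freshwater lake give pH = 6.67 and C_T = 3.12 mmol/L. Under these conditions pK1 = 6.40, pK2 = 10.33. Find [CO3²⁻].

[CO3²⁻] = 0.444 μmol/L

α₂ = 1 / (1 + [H⁺]/K2 + [H⁺]²/(K1K2)) = 1 / (1 + 10^+3.66 + 10^+3.39)
   = 1 / (1 + 4570.9 + 2454.7) = 1/7026.6 = 0.0001423
[CO3²⁻] = α₂ × DIC = 0.0001423 × 3.12 = 0.000444 mmol/L = 0.444 μmol/L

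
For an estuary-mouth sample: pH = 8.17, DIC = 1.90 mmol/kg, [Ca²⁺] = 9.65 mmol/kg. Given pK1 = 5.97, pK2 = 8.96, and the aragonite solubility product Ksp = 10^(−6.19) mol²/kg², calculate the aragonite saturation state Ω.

Ω = 3.94

α₂ = 1 / (1 + [H⁺]/K2 + [H⁺]²/(K1K2)) = 1 / (1 + 10^+0.79 + 10^-1.41)
   = 1 / (1 + 6.1660 + 0.038905) = 1/7.2049 = 0.1388
[CO3²⁻] = α₂ × DIC = 0.1388 × 1.90 = 0.2637 mmol/kg
Ksp = 10^(−6.19) = 6.457×10^-7
Ω = [Ca²⁺][CO3²⁻]/Ksp = (9.65×10^-3)(2.637×10^-4) / 6.457×10^-7 = 3.94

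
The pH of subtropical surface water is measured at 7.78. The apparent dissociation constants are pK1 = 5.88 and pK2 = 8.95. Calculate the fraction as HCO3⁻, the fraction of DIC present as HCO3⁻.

α₁ = 1 / (1 + [H⁺]/K1 + K2/[H⁺]) = 1 / (1 + 10^-1.90 + 10^-1.17)
   = 1 / (1 + 0.012589 + 0.067608) = 1/1.0802 = 0.9258

α₁ = 0.926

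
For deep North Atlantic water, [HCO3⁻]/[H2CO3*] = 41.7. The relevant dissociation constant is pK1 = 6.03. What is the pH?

pH = 7.65

From K1 = [H⁺][HCO3⁻]/[H2CO3*]:  pH = pK1 + log₁₀([HCO3⁻]/[H2CO3*])
log₁₀(41.7) = +1.620
pH = 6.03 + (+1.620) = 7.65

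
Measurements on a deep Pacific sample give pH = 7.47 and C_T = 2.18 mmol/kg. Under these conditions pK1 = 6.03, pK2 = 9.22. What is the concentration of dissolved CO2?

α₀ = 1 / (1 + K1/[H⁺] + K1K2/[H⁺]²) = 1 / (1 + 10^+1.44 + 10^-0.31)
   = 1 / (1 + 27.542 + 0.48978) = 1/29.032 = 0.03444
[CO2*] = α₀ × DIC = 0.03444 × 2.18 = 0.0751 mmol/kg

[CO2*] = 0.0751 mmol/kg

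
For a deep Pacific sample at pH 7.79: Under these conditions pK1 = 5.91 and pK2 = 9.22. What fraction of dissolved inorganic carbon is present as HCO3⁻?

α₁ = 1 / (1 + [H⁺]/K1 + K2/[H⁺]) = 1 / (1 + 10^-1.88 + 10^-1.43)
   = 1 / (1 + 0.013183 + 0.037154) = 1/1.0503 = 0.9521

α₁ = 0.952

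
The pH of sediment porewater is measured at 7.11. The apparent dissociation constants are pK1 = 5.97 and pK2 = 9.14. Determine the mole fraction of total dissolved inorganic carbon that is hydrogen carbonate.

α₁ = 0.924

α₁ = 1 / (1 + [H⁺]/K1 + K2/[H⁺]) = 1 / (1 + 10^-1.14 + 10^-2.03)
   = 1 / (1 + 0.072444 + 0.0093325) = 1/1.0818 = 0.9244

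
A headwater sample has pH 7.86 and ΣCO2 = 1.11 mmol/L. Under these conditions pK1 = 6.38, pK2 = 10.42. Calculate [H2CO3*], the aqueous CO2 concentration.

[CO2*] = 0.0355 mmol/L

α₀ = 1 / (1 + K1/[H⁺] + K1K2/[H⁺]²) = 1 / (1 + 10^+1.48 + 10^-1.08)
   = 1 / (1 + 30.200 + 0.083176) = 1/31.283 = 0.03197
[CO2*] = α₀ × DIC = 0.03197 × 1.11 = 0.0355 mmol/L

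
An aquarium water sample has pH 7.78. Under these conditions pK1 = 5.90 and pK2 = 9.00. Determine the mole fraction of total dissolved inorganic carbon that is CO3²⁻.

α₂ = 1 / (1 + [H⁺]/K2 + [H⁺]²/(K1K2)) = 1 / (1 + 10^+1.22 + 10^-0.66)
   = 1 / (1 + 16.596 + 0.21878) = 1/17.815 = 0.05613

α₂ = 0.0561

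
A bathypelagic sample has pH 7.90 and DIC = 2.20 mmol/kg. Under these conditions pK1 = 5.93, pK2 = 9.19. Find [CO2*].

[CO2*] = 0.0222 mmol/kg

α₀ = 1 / (1 + K1/[H⁺] + K1K2/[H⁺]²) = 1 / (1 + 10^+1.97 + 10^+0.68)
   = 1 / (1 + 93.325 + 4.7863) = 1/99.112 = 0.01009
[CO2*] = α₀ × DIC = 0.01009 × 2.20 = 0.0222 mmol/kg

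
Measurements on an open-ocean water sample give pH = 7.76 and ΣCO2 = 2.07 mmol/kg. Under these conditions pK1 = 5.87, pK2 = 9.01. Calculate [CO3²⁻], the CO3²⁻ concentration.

[CO3²⁻] = 0.109 mmol/kg

α₂ = 1 / (1 + [H⁺]/K2 + [H⁺]²/(K1K2)) = 1 / (1 + 10^+1.25 + 10^-0.64)
   = 1 / (1 + 17.783 + 0.22909) = 1/19.012 = 0.05260
[CO3²⁻] = α₂ × DIC = 0.05260 × 2.07 = 0.109 mmol/kg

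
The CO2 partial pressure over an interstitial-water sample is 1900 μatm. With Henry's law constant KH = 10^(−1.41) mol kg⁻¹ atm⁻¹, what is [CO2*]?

[CO2*] = 73.9 μmol/kg

KH = 10^(−1.41) = 3.890×10^-2 mol kg⁻¹ atm⁻¹
[CO2*] = KH · pCO2 = 3.890×10^-2 × 1900×10^-6 atm = 7.39×10^-5 mol/kg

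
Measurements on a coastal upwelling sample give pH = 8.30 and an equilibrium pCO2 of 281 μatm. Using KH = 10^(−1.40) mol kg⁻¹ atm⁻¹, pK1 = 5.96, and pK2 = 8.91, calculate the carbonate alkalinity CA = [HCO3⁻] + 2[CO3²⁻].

CA = 3.65 mmol/kg

[CO2*] = KH · pCO2 = 10^(−1.40) × 281×10^-6 = 1.119×10^-5 mol/kg
α₀ = 1/(1 + K1/[H⁺] + K1K2/[H⁺]²) = 1/(1 + 10^+2.34 + 10^+1.73) = 0.003657
DIC = [CO2*]/α₀ = 1.119×10^-5 / 0.003657 = 3.059 mmol/kg
CA = (α₁ + 2α₂)·DIC = (0.8000 + 2×0.1964) × 3.059 = 3.65 mmol/kg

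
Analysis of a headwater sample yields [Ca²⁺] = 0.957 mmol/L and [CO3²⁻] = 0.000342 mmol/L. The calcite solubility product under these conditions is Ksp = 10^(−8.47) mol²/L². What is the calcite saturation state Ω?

Ω = 0.0966

Ksp = 10^(−8.47) = 3.388×10^-9
Ω = [Ca²⁺][CO3²⁻]/Ksp = (0.957×10^-3)(0.000342×10^-3) / 3.388×10^-9 = 0.0966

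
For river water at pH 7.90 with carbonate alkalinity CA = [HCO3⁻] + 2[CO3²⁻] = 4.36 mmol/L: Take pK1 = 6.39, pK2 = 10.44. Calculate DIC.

DIC = 4.48 mmol/L

CA = [HCO3⁻] + 2[CO3²⁻] = (α₁ + 2α₂)·DIC
At pH 7.90: [H⁺]/K1 = 10^-1.51 = 0.030903, K2/[H⁺] = 10^-2.54 = 0.0028840
α₁ = 1/(1 + 0.030903 + 0.0028840) = 1/1.0338 = 0.9673; α₂ = α₁·K2/[H⁺] = 0.002790
α₁ + 2α₂ = 0.9729
DIC = CA / (α₁ + 2α₂) = 4.36 / 0.9729 = 4.48 mmol/L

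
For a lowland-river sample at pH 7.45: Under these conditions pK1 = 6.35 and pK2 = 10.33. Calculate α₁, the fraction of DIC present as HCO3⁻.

α₁ = 1 / (1 + [H⁺]/K1 + K2/[H⁺]) = 1 / (1 + 10^-1.10 + 10^-2.88)
   = 1 / (1 + 0.079433 + 0.0013183) = 1/1.0808 = 0.9253

α₁ = 0.925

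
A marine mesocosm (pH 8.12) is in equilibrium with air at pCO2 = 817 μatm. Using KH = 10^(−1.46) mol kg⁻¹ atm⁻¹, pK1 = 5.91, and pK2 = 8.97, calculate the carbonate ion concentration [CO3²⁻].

[CO2*] = KH · pCO2 = 10^(−1.46) × 817×10^-6 = 2.833×10^-5 mol/kg
α₀ = 1/(1 + K1/[H⁺] + K1K2/[H⁺]²) = 1/(1 + 10^+2.21 + 10^+1.36) = 0.005374
DIC = [CO2*]/α₀ = 2.833×10^-5 / 0.005374 = 5.272 mmol/kg
[CO3²⁻] = α₂·DIC; α₂ = 0.1231, so [CO3²⁻] = 0.1231 × 5.272 = 0.649 mmol/kg

[CO3²⁻] = 0.649 mmol/kg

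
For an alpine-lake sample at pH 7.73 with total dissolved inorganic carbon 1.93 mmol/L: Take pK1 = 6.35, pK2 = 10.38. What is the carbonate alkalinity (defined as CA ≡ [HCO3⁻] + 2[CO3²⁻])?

CA = 1.86 mmol/L

CA = [HCO3⁻] + 2[CO3²⁻] = (α₁ + 2α₂)·DIC
At pH 7.73: [H⁺]/K1 = 10^-1.38 = 0.041687, K2/[H⁺] = 10^-2.65 = 0.0022387
α₁ = 1/(1 + 0.041687 + 0.0022387) = 1/1.0439 = 0.9579; α₂ = α₁·K2/[H⁺] = 0.002145
α₁ + 2α₂ = 0.9622
CA = 0.9622 × 1.93 = 1.86 mmol/L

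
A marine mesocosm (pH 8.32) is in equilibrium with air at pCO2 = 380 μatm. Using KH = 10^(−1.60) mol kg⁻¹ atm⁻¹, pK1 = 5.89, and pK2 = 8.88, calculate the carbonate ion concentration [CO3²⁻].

[CO2*] = KH · pCO2 = 10^(−1.60) × 380×10^-6 = 9.545×10^-6 mol/kg
α₀ = 1/(1 + K1/[H⁺] + K1K2/[H⁺]²) = 1/(1 + 10^+2.43 + 10^+1.87) = 0.002905
DIC = [CO2*]/α₀ = 9.545×10^-6 / 0.002905 = 3.286 mmol/kg
[CO3²⁻] = α₂·DIC; α₂ = 0.2153, so [CO3²⁻] = 0.2153 × 3.286 = 0.708 mmol/kg

[CO3²⁻] = 0.708 mmol/kg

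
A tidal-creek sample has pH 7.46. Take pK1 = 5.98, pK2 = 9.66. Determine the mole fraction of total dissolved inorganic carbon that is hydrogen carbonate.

α₁ = 1 / (1 + [H⁺]/K1 + K2/[H⁺]) = 1 / (1 + 10^-1.48 + 10^-2.20)
   = 1 / (1 + 0.033113 + 0.0063096) = 1/1.0394 = 0.9621

α₁ = 0.962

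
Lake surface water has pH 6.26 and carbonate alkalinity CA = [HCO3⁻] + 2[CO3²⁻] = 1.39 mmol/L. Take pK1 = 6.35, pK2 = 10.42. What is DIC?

DIC = 3.10 mmol/L

CA = [HCO3⁻] + 2[CO3²⁻] = (α₁ + 2α₂)·DIC
At pH 6.26: [H⁺]/K1 = 10^0.09 = 1.2303, K2/[H⁺] = 10^-4.16 = 6.9183×10^-5
α₁ = 1/(1 + 1.2303 + 6.9183×10^-5) = 1/2.2303 = 0.4484; α₂ = α₁·K2/[H⁺] = 3.102×10^-5
α₁ + 2α₂ = 0.4484
DIC = CA / (α₁ + 2α₂) = 1.39 / 0.4484 = 3.10 mmol/L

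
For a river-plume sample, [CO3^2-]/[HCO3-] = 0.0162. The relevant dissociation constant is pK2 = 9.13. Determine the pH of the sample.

pH = 7.34

From K2 = [H⁺][CO3^2-]/[HCO3-]:  pH = pK2 + log₁₀([CO3^2-]/[HCO3-])
log₁₀(0.0162) = -1.790
pH = 9.13 + (-1.790) = 7.34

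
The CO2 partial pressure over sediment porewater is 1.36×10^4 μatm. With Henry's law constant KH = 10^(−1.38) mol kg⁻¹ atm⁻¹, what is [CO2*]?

KH = 10^(−1.38) = 4.169×10^-2 mol kg⁻¹ atm⁻¹
[CO2*] = KH · pCO2 = 4.169×10^-2 × 1.36×10^4×10^-6 atm = 5.67×10^-4 mol/kg

[CO2*] = 567 μmol/kg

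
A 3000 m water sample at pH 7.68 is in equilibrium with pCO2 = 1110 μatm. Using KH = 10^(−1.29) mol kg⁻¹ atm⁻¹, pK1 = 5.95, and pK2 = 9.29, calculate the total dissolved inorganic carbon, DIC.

DIC = 3.19 mmol/kg

[CO2*] = KH · pCO2 = 10^(−1.29) × 1110×10^-6 = 5.693×10^-5 mol/kg
α₀ = 1/(1 + K1/[H⁺] + K1K2/[H⁺]²) = 1/(1 + 10^+1.73 + 10^+0.12) = 0.01785
DIC = [CO2*]/α₀ = 5.693×10^-5 / 0.01785 = 3.19 mmol/kg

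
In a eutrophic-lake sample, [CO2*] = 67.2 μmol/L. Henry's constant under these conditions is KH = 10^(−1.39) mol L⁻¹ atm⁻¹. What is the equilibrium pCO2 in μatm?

pCO2 = 1650 μatm

KH = 10^(−1.39) = 4.074×10^-2 mol L⁻¹ atm⁻¹
pCO2 = [CO2*]/KH = 67.2×10^-6 / 4.074×10^-2 = 1.65×10^-3 atm = 1650 μatm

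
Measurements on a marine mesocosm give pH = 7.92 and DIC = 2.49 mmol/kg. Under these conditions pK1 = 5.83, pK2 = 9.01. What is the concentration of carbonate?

α₂ = 1 / (1 + [H⁺]/K2 + [H⁺]²/(K1K2)) = 1 / (1 + 10^+1.09 + 10^-1.00)
   = 1 / (1 + 12.303 + 0.10000) = 1/13.403 = 0.07461
[CO3²⁻] = α₂ × DIC = 0.07461 × 2.49 = 0.186 mmol/kg

[CO3²⁻] = 0.186 mmol/kg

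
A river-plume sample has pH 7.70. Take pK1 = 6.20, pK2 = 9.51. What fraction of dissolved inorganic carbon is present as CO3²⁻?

α₂ = 0.0148

α₂ = 1 / (1 + [H⁺]/K2 + [H⁺]²/(K1K2)) = 1 / (1 + 10^+1.81 + 10^+0.31)
   = 1 / (1 + 64.565 + 2.0417) = 1/67.607 = 0.01479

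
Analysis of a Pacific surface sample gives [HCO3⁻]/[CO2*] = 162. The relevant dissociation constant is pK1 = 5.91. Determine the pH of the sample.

From K1 = [H⁺][HCO3⁻]/[CO2*]:  pH = pK1 + log₁₀([HCO3⁻]/[CO2*])
log₁₀(162) = +2.210
pH = 5.91 + (+2.210) = 8.12

pH = 8.12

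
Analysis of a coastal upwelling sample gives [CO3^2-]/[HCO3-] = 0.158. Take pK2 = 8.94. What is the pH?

From K2 = [H⁺][CO3^2-]/[HCO3-]:  pH = pK2 + log₁₀([CO3^2-]/[HCO3-])
log₁₀(0.158) = -0.801
pH = 8.94 + (-0.801) = 8.14

pH = 8.14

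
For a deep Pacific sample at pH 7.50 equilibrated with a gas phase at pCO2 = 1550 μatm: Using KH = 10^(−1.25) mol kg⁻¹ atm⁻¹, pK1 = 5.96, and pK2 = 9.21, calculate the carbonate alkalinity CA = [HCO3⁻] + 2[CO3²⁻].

CA = 3.14 mmol/kg

[CO2*] = KH · pCO2 = 10^(−1.25) × 1550×10^-6 = 8.716×10^-5 mol/kg
α₀ = 1/(1 + K1/[H⁺] + K1K2/[H⁺]²) = 1/(1 + 10^+1.54 + 10^-0.17) = 0.02751
DIC = [CO2*]/α₀ = 8.716×10^-5 / 0.02751 = 3.168 mmol/kg
CA = (α₁ + 2α₂)·DIC = (0.9539 + 2×0.01860) × 3.168 = 3.14 mmol/kg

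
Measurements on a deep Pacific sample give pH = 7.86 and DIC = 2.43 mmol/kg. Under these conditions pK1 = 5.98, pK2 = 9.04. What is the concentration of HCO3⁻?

[HCO3⁻] = 2.25 mmol/kg

α₁ = 1 / (1 + [H⁺]/K1 + K2/[H⁺]) = 1 / (1 + 10^-1.88 + 10^-1.18)
   = 1 / (1 + 0.013183 + 0.066069) = 1/1.0793 = 0.9266
[HCO3⁻] = α₁ × DIC = 0.9266 × 2.43 = 2.25 mmol/kg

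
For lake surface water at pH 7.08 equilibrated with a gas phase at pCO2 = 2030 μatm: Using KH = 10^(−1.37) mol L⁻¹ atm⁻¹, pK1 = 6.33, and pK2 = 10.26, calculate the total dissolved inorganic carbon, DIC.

DIC = 0.574 mmol/L

[CO2*] = KH · pCO2 = 10^(−1.37) × 2030×10^-6 = 8.660×10^-5 mol/L
α₀ = 1/(1 + K1/[H⁺] + K1K2/[H⁺]²) = 1/(1 + 10^+0.75 + 10^-2.43) = 0.1509
DIC = [CO2*]/α₀ = 8.660×10^-5 / 0.1509 = 0.574 mmol/L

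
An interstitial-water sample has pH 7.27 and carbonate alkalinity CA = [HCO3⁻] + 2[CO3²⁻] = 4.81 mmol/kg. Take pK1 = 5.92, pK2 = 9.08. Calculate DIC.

DIC = 4.95 mmol/kg

CA = [HCO3⁻] + 2[CO3²⁻] = (α₁ + 2α₂)·DIC
At pH 7.27: [H⁺]/K1 = 10^-1.35 = 0.044668, K2/[H⁺] = 10^-1.81 = 0.015488
α₁ = 1/(1 + 0.044668 + 0.015488) = 1/1.0602 = 0.9433; α₂ = α₁·K2/[H⁺] = 0.01461
α₁ + 2α₂ = 0.9725
DIC = CA / (α₁ + 2α₂) = 4.81 / 0.9725 = 4.95 mmol/kg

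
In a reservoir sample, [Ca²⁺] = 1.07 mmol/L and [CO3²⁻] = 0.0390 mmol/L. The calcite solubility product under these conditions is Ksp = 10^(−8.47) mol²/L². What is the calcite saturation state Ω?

Ksp = 10^(−8.47) = 3.388×10^-9
Ω = [Ca²⁺][CO3²⁻]/Ksp = (1.07×10^-3)(0.0390×10^-3) / 3.388×10^-9 = 12.3

Ω = 12.3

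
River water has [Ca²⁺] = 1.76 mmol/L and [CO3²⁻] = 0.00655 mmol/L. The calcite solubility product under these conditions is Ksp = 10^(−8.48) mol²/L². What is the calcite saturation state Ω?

Ksp = 10^(−8.48) = 3.311×10^-9
Ω = [Ca²⁺][CO3²⁻]/Ksp = (1.76×10^-3)(0.00655×10^-3) / 3.311×10^-9 = 3.48

Ω = 3.48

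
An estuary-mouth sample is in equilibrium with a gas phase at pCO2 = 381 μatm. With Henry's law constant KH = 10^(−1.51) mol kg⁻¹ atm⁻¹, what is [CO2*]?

[CO2*] = 11.8 μmol/kg

KH = 10^(−1.51) = 3.090×10^-2 mol kg⁻¹ atm⁻¹
[CO2*] = KH · pCO2 = 3.090×10^-2 × 381×10^-6 atm = 1.18×10^-5 mol/kg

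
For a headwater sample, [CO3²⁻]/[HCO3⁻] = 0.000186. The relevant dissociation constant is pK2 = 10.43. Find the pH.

From K2 = [H⁺][CO3²⁻]/[HCO3⁻]:  pH = pK2 + log₁₀([CO3²⁻]/[HCO3⁻])
log₁₀(0.000186) = -3.730
pH = 10.43 + (-3.730) = 6.70

pH = 6.70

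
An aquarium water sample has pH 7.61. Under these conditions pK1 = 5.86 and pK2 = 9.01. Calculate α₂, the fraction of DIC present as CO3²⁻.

α₂ = 0.0376

α₂ = 1 / (1 + [H⁺]/K2 + [H⁺]²/(K1K2)) = 1 / (1 + 10^+1.40 + 10^-0.35)
   = 1 / (1 + 25.119 + 0.44668) = 1/26.566 = 0.03764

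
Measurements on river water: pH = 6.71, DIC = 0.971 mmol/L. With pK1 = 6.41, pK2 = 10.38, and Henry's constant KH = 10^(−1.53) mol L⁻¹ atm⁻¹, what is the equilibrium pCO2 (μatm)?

pCO2 = 1.10×10^4 μatm

α₀ = 1 / (1 + K1/[H⁺] + K1K2/[H⁺]²) = 1 / (1 + 10^+0.30 + 10^-3.37)
   = 1 / (1 + 1.9953 + 0.00042658) = 1/2.9957 = 0.3338
[CO2*] = α₀ × DIC = 0.3338 × 0.971 = 0.3241 mmol/L
pCO2 = [CO2*]/KH = 3.241×10^-4 / 2.951×10^-2 = 1.10×10^4 μatm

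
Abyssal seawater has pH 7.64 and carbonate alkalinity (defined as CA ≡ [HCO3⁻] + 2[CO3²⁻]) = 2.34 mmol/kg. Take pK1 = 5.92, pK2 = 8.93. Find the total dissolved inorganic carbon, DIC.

DIC = 2.27 mmol/kg

CA = [HCO3⁻] + 2[CO3²⁻] = (α₁ + 2α₂)·DIC
At pH 7.64: [H⁺]/K1 = 10^-1.72 = 0.019055, K2/[H⁺] = 10^-1.29 = 0.051286
α₁ = 1/(1 + 0.019055 + 0.051286) = 1/1.0703 = 0.9343; α₂ = α₁·K2/[H⁺] = 0.04792
α₁ + 2α₂ = 1.0301
DIC = CA / (α₁ + 2α₂) = 2.34 / 1.0301 = 2.27 mmol/kg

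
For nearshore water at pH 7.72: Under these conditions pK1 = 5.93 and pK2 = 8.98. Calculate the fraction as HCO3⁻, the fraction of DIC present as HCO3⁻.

α₁ = 0.934

α₁ = 1 / (1 + [H⁺]/K1 + K2/[H⁺]) = 1 / (1 + 10^-1.79 + 10^-1.26)
   = 1 / (1 + 0.016218 + 0.054954) = 1/1.0712 = 0.9336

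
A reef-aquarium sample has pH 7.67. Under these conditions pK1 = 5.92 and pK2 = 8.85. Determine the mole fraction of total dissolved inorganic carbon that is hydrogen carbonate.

α₁ = 1 / (1 + [H⁺]/K1 + K2/[H⁺]) = 1 / (1 + 10^-1.75 + 10^-1.18)
   = 1 / (1 + 0.017783 + 0.066069) = 1/1.0839 = 0.9226

α₁ = 0.923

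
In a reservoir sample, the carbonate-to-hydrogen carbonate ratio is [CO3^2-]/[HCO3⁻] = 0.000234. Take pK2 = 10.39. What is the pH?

From K2 = [H⁺][CO3^2-]/[HCO3⁻]:  pH = pK2 + log₁₀([CO3^2-]/[HCO3⁻])
log₁₀(0.000234) = -3.631
pH = 10.39 + (-3.631) = 6.76

pH = 6.76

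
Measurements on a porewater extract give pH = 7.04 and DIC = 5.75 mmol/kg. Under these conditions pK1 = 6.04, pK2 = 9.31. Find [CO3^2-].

[CO3²⁻] = 0.0279 mmol/kg

α₂ = 1 / (1 + [H⁺]/K2 + [H⁺]²/(K1K2)) = 1 / (1 + 10^+2.27 + 10^+1.27)
   = 1 / (1 + 186.21 + 18.621) = 1/205.83 = 0.004858
[CO3²⁻] = α₂ × DIC = 0.004858 × 5.75 = 0.0279 mmol/kg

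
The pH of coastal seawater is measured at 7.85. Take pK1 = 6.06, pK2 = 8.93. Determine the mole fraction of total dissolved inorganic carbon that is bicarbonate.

α₁ = 0.910

α₁ = 1 / (1 + [H⁺]/K1 + K2/[H⁺]) = 1 / (1 + 10^-1.79 + 10^-1.08)
   = 1 / (1 + 0.016218 + 0.083176) = 1/1.0994 = 0.9096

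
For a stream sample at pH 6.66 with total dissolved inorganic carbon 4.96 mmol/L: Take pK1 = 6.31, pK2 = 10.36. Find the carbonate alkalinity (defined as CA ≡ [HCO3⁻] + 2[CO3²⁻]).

CA = 3.43 mmol/L

CA = [HCO3⁻] + 2[CO3²⁻] = (α₁ + 2α₂)·DIC
At pH 6.66: [H⁺]/K1 = 10^-0.35 = 0.44668, K2/[H⁺] = 10^-3.70 = 0.00019953
α₁ = 1/(1 + 0.44668 + 0.00019953) = 1/1.4469 = 0.6911; α₂ = α₁·K2/[H⁺] = 0.0001379
α₁ + 2α₂ = 0.6914
CA = 0.6914 × 4.96 = 3.43 mmol/L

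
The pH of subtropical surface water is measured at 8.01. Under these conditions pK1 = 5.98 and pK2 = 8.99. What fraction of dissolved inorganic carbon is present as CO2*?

α₀ = 1 / (1 + K1/[H⁺] + K1K2/[H⁺]²) = 1 / (1 + 10^+2.03 + 10^+1.05)
   = 1 / (1 + 107.15 + 11.220) = 1/119.37 = 0.008377

α₀ = 0.00838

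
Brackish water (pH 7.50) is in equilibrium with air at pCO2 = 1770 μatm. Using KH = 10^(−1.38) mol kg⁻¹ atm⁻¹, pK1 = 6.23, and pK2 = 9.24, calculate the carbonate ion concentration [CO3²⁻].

[CO2*] = KH · pCO2 = 10^(−1.38) × 1770×10^-6 = 7.379×10^-5 mol/kg
α₀ = 1/(1 + K1/[H⁺] + K1K2/[H⁺]²) = 1/(1 + 10^+1.27 + 10^-0.47) = 0.05010
DIC = [CO2*]/α₀ = 7.379×10^-5 / 0.05010 = 1.473 mmol/kg
[CO3²⁻] = α₂·DIC; α₂ = 0.01698, so [CO3²⁻] = 0.01698 × 1.473 = 0.0250 mmol/kg

[CO3²⁻] = 0.0250 mmol/kg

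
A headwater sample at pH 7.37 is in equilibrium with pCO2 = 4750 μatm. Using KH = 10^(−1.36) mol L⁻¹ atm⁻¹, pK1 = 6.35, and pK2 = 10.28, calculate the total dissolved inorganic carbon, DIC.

[CO2*] = KH · pCO2 = 10^(−1.36) × 4750×10^-6 = 2.073×10^-4 mol/L
α₀ = 1/(1 + K1/[H⁺] + K1K2/[H⁺]²) = 1/(1 + 10^+1.02 + 10^-1.89) = 0.08708
DIC = [CO2*]/α₀ = 2.073×10^-4 / 0.08708 = 2.38 mmol/L

DIC = 2.38 mmol/L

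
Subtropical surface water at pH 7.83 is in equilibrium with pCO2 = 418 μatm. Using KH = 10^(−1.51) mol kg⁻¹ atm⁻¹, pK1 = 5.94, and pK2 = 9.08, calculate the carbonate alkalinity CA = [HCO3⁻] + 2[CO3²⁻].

CA = 1.12 mmol/kg

[CO2*] = KH · pCO2 = 10^(−1.51) × 418×10^-6 = 1.292×10^-5 mol/kg
α₀ = 1/(1 + K1/[H⁺] + K1K2/[H⁺]²) = 1/(1 + 10^+1.89 + 10^+0.64) = 0.01205
DIC = [CO2*]/α₀ = 1.292×10^-5 / 0.01205 = 1.072 mmol/kg
CA = (α₁ + 2α₂)·DIC = (0.9354 + 2×0.05260) × 1.072 = 1.12 mmol/kg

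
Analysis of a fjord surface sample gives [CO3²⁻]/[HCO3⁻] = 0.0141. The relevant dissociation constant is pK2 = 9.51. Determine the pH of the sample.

pH = 7.66

From K2 = [H⁺][CO3²⁻]/[HCO3⁻]:  pH = pK2 + log₁₀([CO3²⁻]/[HCO3⁻])
log₁₀(0.0141) = -1.851
pH = 9.51 + (-1.851) = 7.66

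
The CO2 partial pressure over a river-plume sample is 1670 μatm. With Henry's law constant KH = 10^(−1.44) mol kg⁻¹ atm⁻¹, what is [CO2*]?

[CO2*] = 60.6 μmol/kg

KH = 10^(−1.44) = 3.631×10^-2 mol kg⁻¹ atm⁻¹
[CO2*] = KH · pCO2 = 3.631×10^-2 × 1670×10^-6 atm = 6.06×10^-5 mol/kg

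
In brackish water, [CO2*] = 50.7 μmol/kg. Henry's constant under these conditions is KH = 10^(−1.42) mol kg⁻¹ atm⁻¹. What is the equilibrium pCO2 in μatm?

KH = 10^(−1.42) = 3.802×10^-2 mol kg⁻¹ atm⁻¹
pCO2 = [CO2*]/KH = 50.7×10^-6 / 3.802×10^-2 = 1.33×10^-3 atm = 1330 μatm

pCO2 = 1330 μatm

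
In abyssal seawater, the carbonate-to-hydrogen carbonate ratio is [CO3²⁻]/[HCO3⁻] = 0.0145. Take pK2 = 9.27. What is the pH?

From K2 = [H⁺][CO3²⁻]/[HCO3⁻]:  pH = pK2 + log₁₀([CO3²⁻]/[HCO3⁻])
log₁₀(0.0145) = -1.839
pH = 9.27 + (-1.839) = 7.43

pH = 7.43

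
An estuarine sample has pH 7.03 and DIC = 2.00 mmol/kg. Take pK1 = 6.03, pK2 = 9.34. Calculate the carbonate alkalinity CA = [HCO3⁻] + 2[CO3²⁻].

CA = [HCO3⁻] + 2[CO3²⁻] = (α₁ + 2α₂)·DIC
At pH 7.03: [H⁺]/K1 = 10^-1.00 = 0.10000, K2/[H⁺] = 10^-2.31 = 0.0048978
α₁ = 1/(1 + 0.10000 + 0.0048978) = 1/1.1049 = 0.9051; α₂ = α₁·K2/[H⁺] = 0.004433
α₁ + 2α₂ = 0.9139
CA = 0.9139 × 2.00 = 1.83 mmol/kg

CA = 1.83 mmol/kg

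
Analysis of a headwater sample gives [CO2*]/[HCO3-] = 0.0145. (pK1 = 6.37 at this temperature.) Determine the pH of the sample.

From K1 = [H⁺][HCO3-]/[CO2*]:  pH = pK1 − log₁₀([CO2*]/[HCO3-])
log₁₀(0.0145) = -1.839
pH = 6.37 − (-1.839) = 8.21

pH = 8.21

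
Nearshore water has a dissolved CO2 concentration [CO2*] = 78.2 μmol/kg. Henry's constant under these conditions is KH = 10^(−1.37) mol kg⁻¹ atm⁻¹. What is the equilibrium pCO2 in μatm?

KH = 10^(−1.37) = 4.266×10^-2 mol kg⁻¹ atm⁻¹
pCO2 = [CO2*]/KH = 78.2×10^-6 / 4.266×10^-2 = 1.83×10^-3 atm = 1830 μatm

pCO2 = 1830 μatm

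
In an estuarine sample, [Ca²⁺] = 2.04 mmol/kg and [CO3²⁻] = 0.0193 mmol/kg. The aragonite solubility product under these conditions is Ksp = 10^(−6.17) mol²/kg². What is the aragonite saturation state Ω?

Ksp = 10^(−6.17) = 6.761×10^-7
Ω = [Ca²⁺][CO3²⁻]/Ksp = (2.04×10^-3)(0.0193×10^-3) / 6.761×10^-7 = 0.0582

Ω = 0.0582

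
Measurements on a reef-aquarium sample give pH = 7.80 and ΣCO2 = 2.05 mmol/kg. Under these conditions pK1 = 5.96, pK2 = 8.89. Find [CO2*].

α₀ = 1 / (1 + K1/[H⁺] + K1K2/[H⁺]²) = 1 / (1 + 10^+1.84 + 10^+0.75)
   = 1 / (1 + 69.183 + 5.6234) = 1/75.807 = 0.01319
[CO2*] = α₀ × DIC = 0.01319 × 2.05 = 0.0270 mmol/kg

[CO2*] = 0.0270 mmol/kg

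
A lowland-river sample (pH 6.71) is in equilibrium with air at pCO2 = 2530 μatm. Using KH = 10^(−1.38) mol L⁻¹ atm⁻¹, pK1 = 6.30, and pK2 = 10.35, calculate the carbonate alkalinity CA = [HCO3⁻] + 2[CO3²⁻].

[CO2*] = KH · pCO2 = 10^(−1.38) × 2530×10^-6 = 1.055×10^-4 mol/L
α₀ = 1/(1 + K1/[H⁺] + K1K2/[H⁺]²) = 1/(1 + 10^+0.41 + 10^-3.23) = 0.2800
DIC = [CO2*]/α₀ = 1.055×10^-4 / 0.2800 = 0.3766 mmol/L
CA = (α₁ + 2α₂)·DIC = (0.7198 + 2×0.0001649) × 0.3766 = 0.271 mmol/L

CA = 0.271 mmol/L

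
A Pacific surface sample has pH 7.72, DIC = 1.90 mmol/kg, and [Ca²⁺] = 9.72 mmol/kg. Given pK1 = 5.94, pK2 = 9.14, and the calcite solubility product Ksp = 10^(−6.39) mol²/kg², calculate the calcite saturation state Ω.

α₂ = 1 / (1 + [H⁺]/K2 + [H⁺]²/(K1K2)) = 1 / (1 + 10^+1.42 + 10^-0.36)
   = 1 / (1 + 26.303 + 0.43652) = 1/27.739 = 0.03605
[CO3²⁻] = α₂ × DIC = 0.03605 × 1.90 = 0.06850 mmol/kg
Ksp = 10^(−6.39) = 4.074×10^-7
Ω = [Ca²⁺][CO3²⁻]/Ksp = (9.72×10^-3)(6.850×10^-5) / 4.074×10^-7 = 1.63

Ω = 1.63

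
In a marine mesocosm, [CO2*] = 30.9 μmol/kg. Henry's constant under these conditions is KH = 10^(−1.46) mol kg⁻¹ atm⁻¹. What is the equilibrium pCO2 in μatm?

pCO2 = 891 μatm

KH = 10^(−1.46) = 3.467×10^-2 mol kg⁻¹ atm⁻¹
pCO2 = [CO2*]/KH = 30.9×10^-6 / 3.467×10^-2 = 8.91×10^-4 atm = 891 μatm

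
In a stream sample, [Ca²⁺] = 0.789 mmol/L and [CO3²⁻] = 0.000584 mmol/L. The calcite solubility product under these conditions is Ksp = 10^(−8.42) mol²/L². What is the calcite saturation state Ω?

Ksp = 10^(−8.42) = 3.802×10^-9
Ω = [Ca²⁺][CO3²⁻]/Ksp = (0.789×10^-3)(0.000584×10^-3) / 3.802×10^-9 = 0.121

Ω = 0.121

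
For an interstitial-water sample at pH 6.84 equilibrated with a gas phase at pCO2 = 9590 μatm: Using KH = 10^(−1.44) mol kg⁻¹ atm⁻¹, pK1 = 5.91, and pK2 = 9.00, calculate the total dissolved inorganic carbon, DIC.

[CO2*] = KH · pCO2 = 10^(−1.44) × 9590×10^-6 = 3.482×10^-4 mol/kg
α₀ = 1/(1 + K1/[H⁺] + K1K2/[H⁺]²) = 1/(1 + 10^+0.93 + 10^-1.23) = 0.1045
DIC = [CO2*]/α₀ = 3.482×10^-4 / 0.1045 = 3.33 mmol/kg

DIC = 3.33 mmol/kg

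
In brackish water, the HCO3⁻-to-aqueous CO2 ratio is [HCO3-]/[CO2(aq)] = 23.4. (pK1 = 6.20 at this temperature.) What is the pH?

pH = 7.57

From K1 = [H⁺][HCO3-]/[CO2(aq)]:  pH = pK1 + log₁₀([HCO3-]/[CO2(aq)])
log₁₀(23.4) = +1.369
pH = 6.20 + (+1.369) = 7.57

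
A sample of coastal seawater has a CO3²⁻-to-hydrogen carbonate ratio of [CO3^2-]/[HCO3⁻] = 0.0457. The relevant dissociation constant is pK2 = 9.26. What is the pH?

pH = 7.92

From K2 = [H⁺][CO3^2-]/[HCO3⁻]:  pH = pK2 + log₁₀([CO3^2-]/[HCO3⁻])
log₁₀(0.0457) = -1.340
pH = 9.26 + (-1.340) = 7.92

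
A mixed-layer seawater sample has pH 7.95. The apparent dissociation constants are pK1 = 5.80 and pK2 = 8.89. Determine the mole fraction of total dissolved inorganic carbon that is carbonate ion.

α₂ = 0.102

α₂ = 1 / (1 + [H⁺]/K2 + [H⁺]²/(K1K2)) = 1 / (1 + 10^+0.94 + 10^-1.21)
   = 1 / (1 + 8.7096 + 0.061660) = 1/9.7713 = 0.1023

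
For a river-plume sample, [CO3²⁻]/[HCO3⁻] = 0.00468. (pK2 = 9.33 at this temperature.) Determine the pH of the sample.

pH = 7.00

From K2 = [H⁺][CO3²⁻]/[HCO3⁻]:  pH = pK2 + log₁₀([CO3²⁻]/[HCO3⁻])
log₁₀(0.00468) = -2.330
pH = 9.33 + (-2.330) = 7.00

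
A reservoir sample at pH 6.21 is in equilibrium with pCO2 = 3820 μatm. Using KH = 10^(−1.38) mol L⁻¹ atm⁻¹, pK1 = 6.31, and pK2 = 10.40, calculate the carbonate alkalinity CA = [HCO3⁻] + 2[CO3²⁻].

CA = 0.127 mmol/L

[CO2*] = KH · pCO2 = 10^(−1.38) × 3820×10^-6 = 1.592×10^-4 mol/L
α₀ = 1/(1 + K1/[H⁺] + K1K2/[H⁺]²) = 1/(1 + 10^-0.10 + 10^-4.29) = 0.5573
DIC = [CO2*]/α₀ = 1.592×10^-4 / 0.5573 = 0.2857 mmol/L
CA = (α₁ + 2α₂)·DIC = (0.4427 + 2×2.858×10^-5) × 0.2857 = 0.127 mmol/L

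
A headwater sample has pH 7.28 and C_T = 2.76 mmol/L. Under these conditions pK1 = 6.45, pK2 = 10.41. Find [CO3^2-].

[CO3²⁻] = 1.78 μmol/L

α₂ = 1 / (1 + [H⁺]/K2 + [H⁺]²/(K1K2)) = 1 / (1 + 10^+3.13 + 10^+2.30)
   = 1 / (1 + 1349.0 + 199.53) = 1/1549.5 = 0.0006454
[CO3²⁻] = α₂ × DIC = 0.0006454 × 2.76 = 0.00178 mmol/L = 1.78 μmol/L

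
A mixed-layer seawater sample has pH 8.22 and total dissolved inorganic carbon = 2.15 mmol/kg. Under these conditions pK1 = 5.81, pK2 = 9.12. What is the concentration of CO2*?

α₀ = 1 / (1 + K1/[H⁺] + K1K2/[H⁺]²) = 1 / (1 + 10^+2.41 + 10^+1.51)
   = 1 / (1 + 257.04 + 32.359) = 1/290.40 = 0.003444
[CO2*] = α₀ × DIC = 0.003444 × 2.15 = 0.00740 mmol/kg = 7.40 μmol/kg

[CO2*] = 7.40 μmol/kg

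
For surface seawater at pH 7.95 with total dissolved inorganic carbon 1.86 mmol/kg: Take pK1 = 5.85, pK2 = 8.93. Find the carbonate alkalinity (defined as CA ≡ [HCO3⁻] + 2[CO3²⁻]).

CA = 2.02 mmol/kg

CA = [HCO3⁻] + 2[CO3²⁻] = (α₁ + 2α₂)·DIC
At pH 7.95: [H⁺]/K1 = 10^-2.10 = 0.0079433, K2/[H⁺] = 10^-0.98 = 0.10471
α₁ = 1/(1 + 0.0079433 + 0.10471) = 1/1.1127 = 0.8988; α₂ = α₁·K2/[H⁺] = 0.09411
α₁ + 2α₂ = 1.0870
CA = 1.0870 × 1.86 = 2.02 mmol/kg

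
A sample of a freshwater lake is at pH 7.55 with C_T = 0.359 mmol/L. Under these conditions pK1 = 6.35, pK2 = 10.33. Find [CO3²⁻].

α₂ = 1 / (1 + [H⁺]/K2 + [H⁺]²/(K1K2)) = 1 / (1 + 10^+2.78 + 10^+1.58)
   = 1 / (1 + 602.56 + 38.019) = 1/641.58 = 0.001559
[CO3²⁻] = α₂ × DIC = 0.001559 × 0.359 = 0.000560 mmol/L = 0.560 μmol/L

[CO3²⁻] = 0.560 μmol/L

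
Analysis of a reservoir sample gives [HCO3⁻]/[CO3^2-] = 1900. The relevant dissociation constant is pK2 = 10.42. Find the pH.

pH = 7.14

From K2 = [H⁺][CO3^2-]/[HCO3⁻]:  pH = pK2 − log₁₀([HCO3⁻]/[CO3^2-])
log₁₀(1900) = +3.279
pH = 10.42 − (+3.279) = 7.14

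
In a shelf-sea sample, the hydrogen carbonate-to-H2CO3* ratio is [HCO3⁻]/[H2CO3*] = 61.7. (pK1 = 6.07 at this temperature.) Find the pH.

pH = 7.86

From K1 = [H⁺][HCO3⁻]/[H2CO3*]:  pH = pK1 + log₁₀([HCO3⁻]/[H2CO3*])
log₁₀(61.7) = +1.790
pH = 6.07 + (+1.790) = 7.86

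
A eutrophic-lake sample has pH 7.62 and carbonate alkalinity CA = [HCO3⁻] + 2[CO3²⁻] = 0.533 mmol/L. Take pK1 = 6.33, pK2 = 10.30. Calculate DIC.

DIC = 0.559 mmol/L

CA = [HCO3⁻] + 2[CO3²⁻] = (α₁ + 2α₂)·DIC
At pH 7.62: [H⁺]/K1 = 10^-1.29 = 0.051286, K2/[H⁺] = 10^-2.68 = 0.0020893
α₁ = 1/(1 + 0.051286 + 0.0020893) = 1/1.0534 = 0.9493; α₂ = α₁·K2/[H⁺] = 0.001983
α₁ + 2α₂ = 0.9533
DIC = CA / (α₁ + 2α₂) = 0.533 / 0.9533 = 0.559 mmol/L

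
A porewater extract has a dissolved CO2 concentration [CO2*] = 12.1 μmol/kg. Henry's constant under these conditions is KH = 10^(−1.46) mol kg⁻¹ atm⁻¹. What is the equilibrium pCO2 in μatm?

KH = 10^(−1.46) = 3.467×10^-2 mol kg⁻¹ atm⁻¹
pCO2 = [CO2*]/KH = 12.1×10^-6 / 3.467×10^-2 = 3.49×10^-4 atm = 349 μatm

pCO2 = 349 μatm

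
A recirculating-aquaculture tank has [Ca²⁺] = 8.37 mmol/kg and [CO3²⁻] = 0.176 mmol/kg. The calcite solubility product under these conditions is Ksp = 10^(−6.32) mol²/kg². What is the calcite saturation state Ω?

Ω = 3.08

Ksp = 10^(−6.32) = 4.786×10^-7
Ω = [Ca²⁺][CO3²⁻]/Ksp = (8.37×10^-3)(0.176×10^-3) / 4.786×10^-7 = 3.08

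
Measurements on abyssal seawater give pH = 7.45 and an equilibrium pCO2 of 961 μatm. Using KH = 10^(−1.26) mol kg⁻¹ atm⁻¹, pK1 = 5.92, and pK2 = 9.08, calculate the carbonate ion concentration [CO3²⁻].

[CO3²⁻] = 0.0419 mmol/kg

[CO2*] = KH · pCO2 = 10^(−1.26) × 961×10^-6 = 5.281×10^-5 mol/kg
α₀ = 1/(1 + K1/[H⁺] + K1K2/[H⁺]²) = 1/(1 + 10^+1.53 + 10^-0.10) = 0.02803
DIC = [CO2*]/α₀ = 5.281×10^-5 / 0.02803 = 1.884 mmol/kg
[CO3²⁻] = α₂·DIC; α₂ = 0.02226, so [CO3²⁻] = 0.02226 × 1.884 = 0.0419 mmol/kg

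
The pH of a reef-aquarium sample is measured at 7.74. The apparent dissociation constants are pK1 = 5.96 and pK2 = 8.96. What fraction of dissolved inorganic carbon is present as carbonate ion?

α₂ = 1 / (1 + [H⁺]/K2 + [H⁺]²/(K1K2)) = 1 / (1 + 10^+1.22 + 10^-0.56)
   = 1 / (1 + 16.596 + 0.27542) = 1/17.871 = 0.05596

α₂ = 0.0560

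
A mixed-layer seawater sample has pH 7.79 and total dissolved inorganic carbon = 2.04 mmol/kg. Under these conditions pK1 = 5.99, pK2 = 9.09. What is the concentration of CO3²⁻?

α₂ = 1 / (1 + [H⁺]/K2 + [H⁺]²/(K1K2)) = 1 / (1 + 10^+1.30 + 10^-0.50)
   = 1 / (1 + 19.953 + 0.31623) = 1/21.269 = 0.04702
[CO3²⁻] = α₂ × DIC = 0.04702 × 2.04 = 0.0959 mmol/kg

[CO3²⁻] = 0.0959 mmol/kg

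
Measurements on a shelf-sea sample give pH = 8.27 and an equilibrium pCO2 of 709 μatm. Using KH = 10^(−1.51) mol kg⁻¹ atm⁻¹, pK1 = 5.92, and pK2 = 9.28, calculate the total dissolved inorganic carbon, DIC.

[CO2*] = KH · pCO2 = 10^(−1.51) × 709×10^-6 = 2.191×10^-5 mol/kg
α₀ = 1/(1 + K1/[H⁺] + K1K2/[H⁺]²) = 1/(1 + 10^+2.35 + 10^+1.34) = 0.004053
DIC = [CO2*]/α₀ = 2.191×10^-5 / 0.004053 = 5.41 mmol/kg

DIC = 5.41 mmol/kg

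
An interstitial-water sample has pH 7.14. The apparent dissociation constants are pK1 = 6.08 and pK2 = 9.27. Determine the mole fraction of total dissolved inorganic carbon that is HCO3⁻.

α₁ = 0.914

α₁ = 1 / (1 + [H⁺]/K1 + K2/[H⁺]) = 1 / (1 + 10^-1.06 + 10^-2.13)
   = 1 / (1 + 0.087096 + 0.0074131) = 1/1.0945 = 0.9137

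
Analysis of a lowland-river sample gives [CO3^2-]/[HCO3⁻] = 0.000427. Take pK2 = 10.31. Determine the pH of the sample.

From K2 = [H⁺][CO3^2-]/[HCO3⁻]:  pH = pK2 + log₁₀([CO3^2-]/[HCO3⁻])
log₁₀(0.000427) = -3.370
pH = 10.31 + (-3.370) = 6.94

pH = 6.94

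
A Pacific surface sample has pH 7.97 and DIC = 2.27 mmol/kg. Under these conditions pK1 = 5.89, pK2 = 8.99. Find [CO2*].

α₀ = 1 / (1 + K1/[H⁺] + K1K2/[H⁺]²) = 1 / (1 + 10^+2.08 + 10^+1.06)
   = 1 / (1 + 120.23 + 11.482) = 1/132.71 = 0.007535
[CO2*] = α₀ × DIC = 0.007535 × 2.27 = 0.0171 mmol/kg = 17.1 μmol/kg

[CO2*] = 17.1 μmol/kg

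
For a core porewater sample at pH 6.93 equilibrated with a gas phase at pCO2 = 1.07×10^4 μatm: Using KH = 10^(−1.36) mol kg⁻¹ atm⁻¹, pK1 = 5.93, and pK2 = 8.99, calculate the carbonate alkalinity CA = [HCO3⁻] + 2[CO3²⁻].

CA = 4.75 mmol/kg

[CO2*] = KH · pCO2 = 10^(−1.36) × 1.07×10^4×10^-6 = 4.671×10^-4 mol/kg
α₀ = 1/(1 + K1/[H⁺] + K1K2/[H⁺]²) = 1/(1 + 10^+1.00 + 10^-1.06) = 0.09019
DIC = [CO2*]/α₀ = 4.671×10^-4 / 0.09019 = 5.178 mmol/kg
CA = (α₁ + 2α₂)·DIC = (0.9019 + 2×0.007856) × 5.178 = 4.75 mmol/kg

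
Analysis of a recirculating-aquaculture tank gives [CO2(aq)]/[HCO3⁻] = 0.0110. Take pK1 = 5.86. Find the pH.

pH = 7.82

From K1 = [H⁺][HCO3⁻]/[CO2(aq)]:  pH = pK1 − log₁₀([CO2(aq)]/[HCO3⁻])
log₁₀(0.0110) = -1.959
pH = 5.86 − (-1.959) = 7.82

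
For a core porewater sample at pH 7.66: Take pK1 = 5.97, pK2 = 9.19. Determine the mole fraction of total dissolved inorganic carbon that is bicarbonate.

α₁ = 1 / (1 + [H⁺]/K1 + K2/[H⁺]) = 1 / (1 + 10^-1.69 + 10^-1.53)
   = 1 / (1 + 0.020417 + 0.029512) = 1/1.0499 = 0.9524

α₁ = 0.952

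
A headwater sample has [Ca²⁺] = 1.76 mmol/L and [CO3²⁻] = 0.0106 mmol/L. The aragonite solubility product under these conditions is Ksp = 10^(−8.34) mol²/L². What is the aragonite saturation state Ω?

Ksp = 10^(−8.34) = 4.571×10^-9
Ω = [Ca²⁺][CO3²⁻]/Ksp = (1.76×10^-3)(0.0106×10^-3) / 4.571×10^-9 = 4.08

Ω = 4.08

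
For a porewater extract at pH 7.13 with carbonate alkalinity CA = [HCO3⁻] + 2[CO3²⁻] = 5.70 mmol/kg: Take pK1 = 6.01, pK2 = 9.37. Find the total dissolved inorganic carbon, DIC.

CA = [HCO3⁻] + 2[CO3²⁻] = (α₁ + 2α₂)·DIC
At pH 7.13: [H⁺]/K1 = 10^-1.12 = 0.075858, K2/[H⁺] = 10^-2.24 = 0.0057544
α₁ = 1/(1 + 0.075858 + 0.0057544) = 1/1.0816 = 0.9245; α₂ = α₁·K2/[H⁺] = 0.005320
α₁ + 2α₂ = 0.9352
DIC = CA / (α₁ + 2α₂) = 5.70 / 0.9352 = 6.10 mmol/kg

DIC = 6.10 mmol/kg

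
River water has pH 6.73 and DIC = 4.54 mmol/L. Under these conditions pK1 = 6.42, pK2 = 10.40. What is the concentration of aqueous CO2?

[CO2*] = 1.49 mmol/L

α₀ = 1 / (1 + K1/[H⁺] + K1K2/[H⁺]²) = 1 / (1 + 10^+0.31 + 10^-3.36)
   = 1 / (1 + 2.0417 + 0.00043652) = 1/3.0422 = 0.3287
[CO2*] = α₀ × DIC = 0.3287 × 4.54 = 1.49 mmol/L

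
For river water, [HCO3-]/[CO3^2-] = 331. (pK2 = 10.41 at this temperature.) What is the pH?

From K2 = [H⁺][CO3^2-]/[HCO3-]:  pH = pK2 − log₁₀([HCO3-]/[CO3^2-])
log₁₀(331) = +2.520
pH = 10.41 − (+2.520) = 7.89

pH = 7.89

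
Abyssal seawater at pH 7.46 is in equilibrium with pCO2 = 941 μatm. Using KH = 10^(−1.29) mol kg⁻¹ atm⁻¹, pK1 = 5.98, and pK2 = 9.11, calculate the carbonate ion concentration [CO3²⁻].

[CO3²⁻] = 0.0326 mmol/kg

[CO2*] = KH · pCO2 = 10^(−1.29) × 941×10^-6 = 4.826×10^-5 mol/kg
α₀ = 1/(1 + K1/[H⁺] + K1K2/[H⁺]²) = 1/(1 + 10^+1.48 + 10^-0.17) = 0.03137
DIC = [CO2*]/α₀ = 4.826×10^-5 / 0.03137 = 1.538 mmol/kg
[CO3²⁻] = α₂·DIC; α₂ = 0.02121, so [CO3²⁻] = 0.02121 × 1.538 = 0.0326 mmol/kg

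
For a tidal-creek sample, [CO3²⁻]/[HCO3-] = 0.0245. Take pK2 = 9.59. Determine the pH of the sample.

pH = 7.98

From K2 = [H⁺][CO3²⁻]/[HCO3-]:  pH = pK2 + log₁₀([CO3²⁻]/[HCO3-])
log₁₀(0.0245) = -1.611
pH = 9.59 + (-1.611) = 7.98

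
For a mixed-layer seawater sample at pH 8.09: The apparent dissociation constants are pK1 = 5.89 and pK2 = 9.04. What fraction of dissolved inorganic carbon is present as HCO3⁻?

α₁ = 0.894

α₁ = 1 / (1 + [H⁺]/K1 + K2/[H⁺]) = 1 / (1 + 10^-2.20 + 10^-0.95)
   = 1 / (1 + 0.0063096 + 0.11220) = 1/1.1185 = 0.8940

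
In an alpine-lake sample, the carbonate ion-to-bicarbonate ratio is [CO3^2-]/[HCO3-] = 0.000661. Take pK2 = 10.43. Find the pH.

pH = 7.25

From K2 = [H⁺][CO3^2-]/[HCO3-]:  pH = pK2 + log₁₀([CO3^2-]/[HCO3-])
log₁₀(0.000661) = -3.180
pH = 10.43 + (-3.180) = 7.25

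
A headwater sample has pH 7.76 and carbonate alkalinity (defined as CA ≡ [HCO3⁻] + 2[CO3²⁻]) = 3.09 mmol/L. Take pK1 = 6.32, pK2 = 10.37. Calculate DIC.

DIC = 3.19 mmol/L

CA = [HCO3⁻] + 2[CO3²⁻] = (α₁ + 2α₂)·DIC
At pH 7.76: [H⁺]/K1 = 10^-1.44 = 0.036308, K2/[H⁺] = 10^-2.61 = 0.0024547
α₁ = 1/(1 + 0.036308 + 0.0024547) = 1/1.0388 = 0.9627; α₂ = α₁·K2/[H⁺] = 0.002363
α₁ + 2α₂ = 0.9674
DIC = CA / (α₁ + 2α₂) = 3.09 / 0.9674 = 3.19 mmol/L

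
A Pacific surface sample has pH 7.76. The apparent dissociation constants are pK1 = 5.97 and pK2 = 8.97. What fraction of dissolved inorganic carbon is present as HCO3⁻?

α₁ = 0.928

α₁ = 1 / (1 + [H⁺]/K1 + K2/[H⁺]) = 1 / (1 + 10^-1.79 + 10^-1.21)
   = 1 / (1 + 0.016218 + 0.061660) = 1/1.0779 = 0.9277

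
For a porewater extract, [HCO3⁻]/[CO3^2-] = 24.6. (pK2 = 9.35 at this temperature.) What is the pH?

pH = 7.96

From K2 = [H⁺][CO3^2-]/[HCO3⁻]:  pH = pK2 − log₁₀([HCO3⁻]/[CO3^2-])
log₁₀(24.6) = +1.391
pH = 9.35 − (+1.391) = 7.96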